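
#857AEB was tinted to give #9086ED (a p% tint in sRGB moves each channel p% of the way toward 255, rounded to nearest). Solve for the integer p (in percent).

9%

#857AEB is rgb(133, 122, 235); #9086ED is rgb(144, 134, 237).
On the G channel (widest range): 134 ≈ 122 + (p/100)(255 − 122), so p ≈ 100×(134 − 122)/(255 − 122) = 1200/133 = 9.02.
p = 9 reproduces all three channels after rounding.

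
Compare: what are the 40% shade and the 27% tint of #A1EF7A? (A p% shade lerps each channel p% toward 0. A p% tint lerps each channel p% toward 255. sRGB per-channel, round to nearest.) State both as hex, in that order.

#618F49, #BAF39E

#A1EF7A is rgb(161, 239, 122).
40% shade:
  R: 161 + 0.4×(0−161) = 161 − 64.4 = 96.6 → 97
  G: 239 − 95.6 = 143.4 → 143
  B: 122 − 48.8 = 73.2 → 73
  → #618F49
27% tint:
  R: 161 + 25.38 = 186.38 → 186
  G: 239 + 4.32 = 243.32 → 243
  B: 122 + 35.91 = 157.91 → 158
  → #BAF39E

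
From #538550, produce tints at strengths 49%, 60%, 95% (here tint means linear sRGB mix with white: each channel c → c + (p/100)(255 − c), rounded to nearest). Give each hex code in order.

#a7c1a6, #baceb9, #f6f9f6

#538550 is rgb(83, 133, 80).
49%: (83 + 84.28 = 167.28→167, 133 + 59.78 = 192.78→193, 80 + 85.75 = 165.75→166) → #a7c1a6
60%: (83 + 103.2 = 186.2→186, 133 + 73.2 = 206.2→206, 80 + 105 = 185→185) → #baceb9
95%: (83 + 163.4 = 246.4→246, 133 + 115.9 = 248.9→249, 80 + 166.25 = 246.25→246) → #f6f9f6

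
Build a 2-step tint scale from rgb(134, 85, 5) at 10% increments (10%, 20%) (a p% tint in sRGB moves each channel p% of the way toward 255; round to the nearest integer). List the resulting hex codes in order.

#92661E, #9E7737

10%: (134 + 12.1 = 146.1→146, 85 + 17 = 102→102, 5 + 25 = 30→30) → #92661E
20%: (134 + 24.2 = 158.2→158, 85 + 34 = 119→119, 5 + 50 = 55→55) → #9E7737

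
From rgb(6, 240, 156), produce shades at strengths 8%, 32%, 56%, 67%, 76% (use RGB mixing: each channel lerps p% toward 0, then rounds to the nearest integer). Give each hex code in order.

#06dd90, #04a36a, #036a45, #024f33, #013a25

8%: (6→6, 240 − 19.2 = 220.8→221, 156 − 12.48 = 143.52→144) → #06dd90
32%: (6 − 1.92 = 4.08→4, 240 − 76.8 = 163.2→163, 156 − 49.92 = 106.08→106) → #04a36a
56%: (6 − 3.36 = 2.64→3, 240 − 134.4 = 105.6→106, 156 − 87.36 = 68.64→69) → #036a45
67%: (6 − 4.02 = 1.98→2, 240 − 160.8 = 79.2→79, 156 − 104.52 = 51.48→51) → #024f33
76%: (6 − 4.56 = 1.44→1, 240 − 182.4 = 57.6→58, 156 − 118.56 = 37.44→37) → #013a25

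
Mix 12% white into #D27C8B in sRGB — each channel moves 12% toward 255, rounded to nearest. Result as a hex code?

#D27C8B is rgb(210, 124, 139).
A 12% tint moves each channel 12% toward 255:
  R: 210 + 5.4 = 215.4 → 215
  G: 124 + 0.12×(255−124) = 124 + 15.72 = 139.72 → 140
  B: 139 + 13.92 = 152.92 → 153
rgb(215, 140, 153) = #D78C99.

#D78C99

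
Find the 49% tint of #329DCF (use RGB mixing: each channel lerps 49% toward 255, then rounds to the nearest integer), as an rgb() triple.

rgb(150, 205, 231)

#329DCF is rgb(50, 157, 207).
Lerp each channel 49% toward 255:
  R: 50 + 0.49×(255−50) = 50 + 100.45 = 150.45 → 150
  G: 157 + 48.02 = 205.02 → 205
  B: 207 + 0.49×(255−207) = 207 + 23.52 = 230.52 → 231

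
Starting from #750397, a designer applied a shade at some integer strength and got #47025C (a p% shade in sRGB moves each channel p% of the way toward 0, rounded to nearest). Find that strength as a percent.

#750397 is rgb(117, 3, 151); #47025C is rgb(71, 2, 92).
On the B channel (widest range): 92 ≈ 151 + (p/100)(0 − 151), so p ≈ 100×(92 − 151)/(0 − 151) = -5900/-151 = 39.07.
p = 39 reproduces all three channels after rounding.

39%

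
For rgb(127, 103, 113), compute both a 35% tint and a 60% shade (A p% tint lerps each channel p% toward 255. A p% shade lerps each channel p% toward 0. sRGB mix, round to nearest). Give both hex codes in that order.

35% tint:
  R: 127 + 0.35×(255−127) = 127 + 44.8 = 171.8 → 172
  G: 103 + 0.35×(255−103) = 103 + 53.2 = 156.2 → 156
  B: 113 + 49.7 = 162.7 → 163
  → #AC9CA3
60% shade:
  R: 127 + 0.6×(0−127) = 127 − 76.2 = 50.8 → 51
  G: 103 + 0.6×(0−103) = 103 − 61.8 = 41.2 → 41
  B: 113 + 0.6×(0−113) = 113 − 67.8 = 45.2 → 45
  → #33292D

#AC9CA3, #33292D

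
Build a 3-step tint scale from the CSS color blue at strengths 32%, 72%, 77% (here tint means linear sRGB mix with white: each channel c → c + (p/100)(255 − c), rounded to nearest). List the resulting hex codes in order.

CSS blue is rgb(0, 0, 255).
32%: (0 + 81.6 = 81.6→82, 0 + 81.6 = 81.6→82, 255→255) → #5252FF
72%: (0 + 183.6 = 183.6→184, 0 + 183.6 = 183.6→184, 255→255) → #B8B8FF
77%: (0 + 196.35 = 196.35→196, 0 + 196.35 = 196.35→196, 255→255) → #C4C4FF

#5252FF, #B8B8FF, #C4C4FF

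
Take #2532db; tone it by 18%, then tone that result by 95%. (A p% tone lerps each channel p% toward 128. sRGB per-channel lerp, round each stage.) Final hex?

#7c7d84

#2532db is rgb(37, 50, 219).
Lerp each channel 18% toward 128:
  R: 37 + 16.38 = 53.38 → 53
  G: 50 + 0.18×(128−50) = 50 + 14.04 = 64.04 → 64
  B: 219 − 16.38 = 202.62 → 203
After the tone: rgb(53, 64, 203) = #3540cb.
Lerp each channel 95% toward 128:
  R: 53 + 0.95×(128−53) = 53 + 71.25 = 124.25 → 124
  G: 64 + 0.95×(128−64) = 64 + 60.8 = 124.8 → 125
  B: 203 − 71.25 = 131.75 → 132
rgb(124, 125, 132) = #7c7d84.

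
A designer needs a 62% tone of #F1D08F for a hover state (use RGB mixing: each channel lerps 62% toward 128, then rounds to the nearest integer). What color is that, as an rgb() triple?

rgb(171, 158, 134)

#F1D08F is rgb(241, 208, 143).
Lerp each channel 62% toward 128:
  R: 241 + 0.62×(128−241) = 241 − 70.06 = 170.94 → 171
  G: 208 + 0.62×(128−208) = 208 − 49.6 = 158.4 → 158
  B: 143 + 0.62×(128−143) = 143 − 9.3 = 133.7 → 134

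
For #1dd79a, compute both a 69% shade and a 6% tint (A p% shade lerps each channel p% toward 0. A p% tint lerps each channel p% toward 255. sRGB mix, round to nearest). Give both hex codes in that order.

#094330, #2bd9a0

#1dd79a is rgb(29, 215, 154).
69% shade:
  R: 29 + 0.69×(0−29) = 29 − 20.01 = 8.99 → 9
  G: 215 − 148.35 = 66.65 → 67
  B: 154 + 0.69×(0−154) = 154 − 106.26 = 47.74 → 48
  → #094330
6% tint:
  R: 29 + 13.56 = 42.56 → 43
  G: 215 + 0.06×(255−215) = 215 + 2.4 = 217.4 → 217
  B: 154 + 0.06×(255−154) = 154 + 6.06 = 160.06 → 160
  → #2bd9a0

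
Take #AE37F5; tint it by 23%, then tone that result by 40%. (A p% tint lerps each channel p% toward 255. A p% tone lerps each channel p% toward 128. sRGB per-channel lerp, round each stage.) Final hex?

#A770C7

#AE37F5 is rgb(174, 55, 245).
Per channel, c → c + 0.23(255 − c):
  R: 174 + 18.63 = 192.63 → 193
  G: 55 + 0.23×(255−55) = 55 + 46 = 101 → 101
  B: 245 + 0.23×(255−245) = 245 + 2.3 = 247.3 → 247
After the tint: rgb(193, 101, 247) = #C165F7.
Per channel, c → c + 0.4(128 − c):
  R: 193 − 26 = 167 → 167
  G: 101 + 0.4×(128−101) = 101 + 10.8 = 111.8 → 112
  B: 247 + 0.4×(128−247) = 247 − 47.6 = 199.4 → 199
rgb(167, 112, 199) = #A770C7.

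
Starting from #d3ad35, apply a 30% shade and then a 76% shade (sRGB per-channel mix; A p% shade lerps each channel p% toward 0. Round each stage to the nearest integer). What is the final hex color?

#241d09

#d3ad35 is rgb(211, 173, 53).
Per channel, c → c + 0.3(0 − c):
  R: 211 + 0.3×(0−211) = 211 − 63.3 = 147.7 → 148
  G: 173 + 0.3×(0−173) = 173 − 51.9 = 121.1 → 121
  B: 53 + 0.3×(0−53) = 53 − 15.9 = 37.1 → 37
After the shade: rgb(148, 121, 37) = #947925.
Lerp each channel 76% toward 0:
  R: 148 − 112.48 = 35.52 → 36
  G: 121 + 0.76×(0−121) = 121 − 91.96 = 29.04 → 29
  B: 37 + 0.76×(0−37) = 37 − 28.12 = 8.88 → 9
rgb(36, 29, 9) = #241d09.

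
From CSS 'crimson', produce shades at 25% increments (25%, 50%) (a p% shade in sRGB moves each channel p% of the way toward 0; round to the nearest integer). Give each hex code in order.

CSS crimson is rgb(220, 20, 60).
25%: (220 − 55 = 165→165, 20 − 5 = 15→15, 60 − 15 = 45→45) → #A50F2D
50%: (220 − 110 = 110→110, 20 − 10 = 10→10, 60 − 30 = 30→30) → #6E0A1E

#A50F2D, #6E0A1E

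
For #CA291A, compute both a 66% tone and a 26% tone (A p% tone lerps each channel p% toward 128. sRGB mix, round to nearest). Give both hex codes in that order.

#99625D, #B74035

#CA291A is rgb(202, 41, 26).
66% tone:
  R: 202 + 0.66×(128−202) = 202 − 48.84 = 153.16 → 153
  G: 41 + 0.66×(128−41) = 41 + 57.42 = 98.42 → 98
  B: 26 + 67.32 = 93.32 → 93
  → #99625D
26% tone:
  R: 202 + 0.26×(128−202) = 202 − 19.24 = 182.76 → 183
  G: 41 + 22.62 = 63.62 → 64
  B: 26 + 0.26×(128−26) = 26 + 26.52 = 52.52 → 53
  → #B74035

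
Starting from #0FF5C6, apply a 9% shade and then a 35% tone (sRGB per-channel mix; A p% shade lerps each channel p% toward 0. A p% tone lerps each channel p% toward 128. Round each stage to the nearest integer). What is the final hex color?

#36BEA2

#0FF5C6 is rgb(15, 245, 198).
Per channel, c → c + 0.09(0 − c):
  R: 15 + 0.09×(0−15) = 15 − 1.35 = 13.65 → 14
  G: 245 − 22.05 = 222.95 → 223
  B: 198 − 17.82 = 180.18 → 180
After the shade: rgb(14, 223, 180) = #0EDFB4.
Per channel, c → c + 0.35(128 − c):
  R: 14 + 39.9 = 53.9 → 54
  G: 223 + 0.35×(128−223) = 223 − 33.25 = 189.75 → 190
  B: 180 + 0.35×(128−180) = 180 − 18.2 = 161.8 → 162
rgb(54, 190, 162) = #36BEA2.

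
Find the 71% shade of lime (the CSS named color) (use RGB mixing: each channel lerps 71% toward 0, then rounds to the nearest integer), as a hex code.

#004A00

CSS lime is rgb(0, 255, 0).
Lerp each channel 71% toward 0:
  R: 0 + 0.71×(0−0) = 0 + 0 = 0 → 0
  G: 255 + 0.71×(0−255) = 255 − 181.05 = 73.95 → 74
  B: 0 + 0.71×(0−0) = 0 + 0 = 0 → 0
rgb(0, 74, 0) = #004A00.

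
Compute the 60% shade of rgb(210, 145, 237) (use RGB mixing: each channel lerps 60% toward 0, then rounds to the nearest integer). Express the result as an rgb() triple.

rgb(84, 58, 95)

Per channel, c → c + 0.6(0 − c):
  R: 210 + 0.6×(0−210) = 210 − 126 = 84 → 84
  G: 145 − 87 = 58 → 58
  B: 237 + 0.6×(0−237) = 237 − 142.2 = 94.8 → 95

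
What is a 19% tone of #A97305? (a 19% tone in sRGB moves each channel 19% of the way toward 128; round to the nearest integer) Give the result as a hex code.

#A1751C

#A97305 is rgb(169, 115, 5).
Lerp each channel 19% toward 128:
  R: 169 + 0.19×(128−169) = 169 − 7.79 = 161.21 → 161
  G: 115 + 2.47 = 117.47 → 117
  B: 5 + 0.19×(128−5) = 5 + 23.37 = 28.37 → 28
rgb(161, 117, 28) = #A1751C.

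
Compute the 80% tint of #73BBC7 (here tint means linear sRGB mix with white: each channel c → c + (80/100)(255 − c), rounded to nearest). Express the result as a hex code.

#E3F1F4

#73BBC7 is rgb(115, 187, 199).
Lerp each channel 80% toward 255:
  R: 115 + 0.8×(255−115) = 115 + 112 = 227 → 227
  G: 187 + 54.4 = 241.4 → 241
  B: 199 + 0.8×(255−199) = 199 + 44.8 = 243.8 → 244
rgb(227, 241, 244) = #E3F1F4.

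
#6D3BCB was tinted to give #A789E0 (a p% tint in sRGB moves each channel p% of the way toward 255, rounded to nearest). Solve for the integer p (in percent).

#6D3BCB is rgb(109, 59, 203); #A789E0 is rgb(167, 137, 224).
On the G channel (widest range): 137 ≈ 59 + (p/100)(255 − 59), so p ≈ 100×(137 − 59)/(255 − 59) = 7800/196 = 39.80.
p = 40 reproduces all three channels after rounding.

40%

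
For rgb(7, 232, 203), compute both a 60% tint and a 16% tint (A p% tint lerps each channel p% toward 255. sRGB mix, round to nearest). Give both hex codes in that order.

#9CF6EA, #2FECD3

60% tint:
  R: 7 + 0.6×(255−7) = 7 + 148.8 = 155.8 → 156
  G: 232 + 13.8 = 245.8 → 246
  B: 203 + 31.2 = 234.2 → 234
  → #9CF6EA
16% tint:
  R: 7 + 39.68 = 46.68 → 47
  G: 232 + 0.16×(255−232) = 232 + 3.68 = 235.68 → 236
  B: 203 + 0.16×(255−203) = 203 + 8.32 = 211.32 → 211
  → #2FECD3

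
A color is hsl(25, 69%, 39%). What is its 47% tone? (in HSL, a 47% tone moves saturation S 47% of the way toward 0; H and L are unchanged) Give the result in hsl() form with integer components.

hsl(25, 37%, 39%)

S moves 47% from 69 toward 0: 69 − 32.43 = 36.57 → 37.
H and L are unchanged.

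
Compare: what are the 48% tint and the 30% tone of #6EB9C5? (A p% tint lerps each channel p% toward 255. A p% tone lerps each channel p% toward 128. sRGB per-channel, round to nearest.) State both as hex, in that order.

#6EB9C5 is rgb(110, 185, 197).
48% tint:
  R: 110 + 0.48×(255−110) = 110 + 69.6 = 179.6 → 180
  G: 185 + 0.48×(255−185) = 185 + 33.6 = 218.6 → 219
  B: 197 + 0.48×(255−197) = 197 + 27.84 = 224.84 → 225
  → #B4DBE1
30% tone:
  R: 110 + 5.4 = 115.4 → 115
  G: 185 − 17.1 = 167.9 → 168
  B: 197 − 20.7 = 176.3 → 176
  → #73A8B0

#B4DBE1, #73A8B0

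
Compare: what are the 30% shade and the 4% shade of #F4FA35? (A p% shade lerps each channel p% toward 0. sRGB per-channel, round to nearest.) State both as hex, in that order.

#F4FA35 is rgb(244, 250, 53).
30% shade:
  R: 244 − 73.2 = 170.8 → 171
  G: 250 + 0.3×(0−250) = 250 − 75 = 175 → 175
  B: 53 + 0.3×(0−53) = 53 − 15.9 = 37.1 → 37
  → #ABAF25
4% shade:
  R: 244 + 0.04×(0−244) = 244 − 9.76 = 234.24 → 234
  G: 250 − 10 = 240 → 240
  B: 53 + 0.04×(0−53) = 53 − 2.12 = 50.88 → 51
  → #EAF033

#ABAF25, #EAF033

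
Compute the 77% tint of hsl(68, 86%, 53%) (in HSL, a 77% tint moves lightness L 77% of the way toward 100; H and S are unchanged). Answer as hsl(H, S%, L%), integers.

L moves 77% from 53 toward 100: 53 + 36.19 = 89.19 → 89.
H and S are unchanged.

hsl(68, 86%, 89%)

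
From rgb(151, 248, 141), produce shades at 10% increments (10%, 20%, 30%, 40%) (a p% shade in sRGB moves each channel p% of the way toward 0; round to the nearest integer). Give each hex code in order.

#88df7f, #79c671, #6aae63, #5b9555

10%: (151 − 15.1 = 135.9→136, 248 − 24.8 = 223.2→223, 141 − 14.1 = 126.9→127) → #88df7f
20%: (151 − 30.2 = 120.8→121, 248 − 49.6 = 198.4→198, 141 − 28.2 = 112.8→113) → #79c671
30%: (151 − 45.3 = 105.7→106, 248 − 74.4 = 173.6→174, 141 − 42.3 = 98.7→99) → #6aae63
40%: (151 − 60.4 = 90.6→91, 248 − 99.2 = 148.8→149, 141 − 56.4 = 84.6→85) → #5b9555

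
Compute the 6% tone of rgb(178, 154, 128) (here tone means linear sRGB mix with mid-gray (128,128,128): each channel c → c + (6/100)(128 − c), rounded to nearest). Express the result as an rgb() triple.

Lerp each channel 6% toward 128:
  R: 178 + 0.06×(128−178) = 178 − 3 = 175 → 175
  G: 154 + 0.06×(128−154) = 154 − 1.56 = 152.44 → 152
  B: 128 + 0 = 128 → 128

rgb(175, 152, 128)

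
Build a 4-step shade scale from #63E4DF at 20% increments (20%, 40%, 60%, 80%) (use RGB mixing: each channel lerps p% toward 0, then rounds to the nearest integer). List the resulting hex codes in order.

#4FB6B2, #3B8986, #285B59, #142E2D

#63E4DF is rgb(99, 228, 223).
20%: (99 − 19.8 = 79.2→79, 228 − 45.6 = 182.4→182, 223 − 44.6 = 178.4→178) → #4FB6B2
40%: (99 − 39.6 = 59.4→59, 228 − 91.2 = 136.8→137, 223 − 89.2 = 133.8→134) → #3B8986
60%: (99 − 59.4 = 39.6→40, 228 − 136.8 = 91.2→91, 223 − 133.8 = 89.2→89) → #285B59
80%: (99 − 79.2 = 19.8→20, 228 − 182.4 = 45.6→46, 223 − 178.4 = 44.6→45) → #142E2D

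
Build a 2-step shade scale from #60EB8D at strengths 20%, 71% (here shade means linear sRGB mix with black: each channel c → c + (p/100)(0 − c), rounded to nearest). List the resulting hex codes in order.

#60EB8D is rgb(96, 235, 141).
20%: (96 − 19.2 = 76.8→77, 235 − 47 = 188→188, 141 − 28.2 = 112.8→113) → #4DBC71
71%: (96 − 68.16 = 27.84→28, 235 − 166.85 = 68.15→68, 141 − 100.11 = 40.89→41) → #1C4429

#4DBC71, #1C4429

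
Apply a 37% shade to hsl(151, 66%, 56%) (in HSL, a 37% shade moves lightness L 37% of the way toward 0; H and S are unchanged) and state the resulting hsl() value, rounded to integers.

hsl(151, 66%, 35%)

L moves 37% from 56 toward 0: 56 − 20.72 = 35.28 → 35.
H and S are unchanged.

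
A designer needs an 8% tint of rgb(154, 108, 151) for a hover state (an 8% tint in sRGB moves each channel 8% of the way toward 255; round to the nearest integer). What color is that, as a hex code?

An 8% tint moves each channel 8% toward 255:
  R: 154 + 8.08 = 162.08 → 162
  G: 108 + 0.08×(255−108) = 108 + 11.76 = 119.76 → 120
  B: 151 + 8.32 = 159.32 → 159
rgb(162, 120, 159) = #A2789F.

#A2789F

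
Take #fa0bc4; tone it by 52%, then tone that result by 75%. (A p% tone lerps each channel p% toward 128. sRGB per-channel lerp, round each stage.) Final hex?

#fa0bc4 is rgb(250, 11, 196).
Lerp each channel 52% toward 128:
  R: 250 − 63.44 = 186.56 → 187
  G: 11 + 0.52×(128−11) = 11 + 60.84 = 71.84 → 72
  B: 196 + 0.52×(128−196) = 196 − 35.36 = 160.64 → 161
After the tone: rgb(187, 72, 161) = #bb48a1.
Lerp each channel 75% toward 128:
  R: 187 − 44.25 = 142.75 → 143
  G: 72 + 42 = 114 → 114
  B: 161 + 0.75×(128−161) = 161 − 24.75 = 136.25 → 136
rgb(143, 114, 136) = #8f7288.

#8f7288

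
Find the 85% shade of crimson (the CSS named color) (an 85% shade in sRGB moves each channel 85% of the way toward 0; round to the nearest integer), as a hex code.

CSS crimson is rgb(220, 20, 60).
An 85% shade moves each channel 85% toward 0:
  R: 220 + 0.85×(0−220) = 220 − 187 = 33 → 33
  G: 20 + 0.85×(0−20) = 20 − 17 = 3 → 3
  B: 60 + 0.85×(0−60) = 60 − 51 = 9 → 9
rgb(33, 3, 9) = #210309.

#210309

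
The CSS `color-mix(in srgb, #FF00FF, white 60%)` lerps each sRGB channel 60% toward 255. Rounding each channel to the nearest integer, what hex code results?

#FF99FF

#FF00FF is rgb(255, 0, 255).
A 60% tint moves each channel 60% toward 255:
  R: 255 + 0.6×(255−255) = 255 + 0 = 255 → 255
  G: 0 + 0.6×(255−0) = 0 + 153 = 153 → 153
  B: 255 + 0.6×(255−255) = 255 + 0 = 255 → 255
rgb(255, 153, 255) = #FF99FF.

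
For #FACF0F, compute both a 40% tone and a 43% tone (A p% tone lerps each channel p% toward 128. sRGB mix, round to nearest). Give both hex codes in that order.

#FACF0F is rgb(250, 207, 15).
40% tone:
  R: 250 + 0.4×(128−250) = 250 − 48.8 = 201.2 → 201
  G: 207 + 0.4×(128−207) = 207 − 31.6 = 175.4 → 175
  B: 15 + 0.4×(128−15) = 15 + 45.2 = 60.2 → 60
  → #C9AF3C
43% tone:
  R: 250 + 0.43×(128−250) = 250 − 52.46 = 197.54 → 198
  G: 207 − 33.97 = 173.03 → 173
  B: 15 + 0.43×(128−15) = 15 + 48.59 = 63.59 → 64
  → #C6AD40

#C9AF3C, #C6AD40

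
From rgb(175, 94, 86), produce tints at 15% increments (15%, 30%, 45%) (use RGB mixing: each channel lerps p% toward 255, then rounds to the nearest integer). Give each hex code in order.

15%: (175 + 12 = 187→187, 94 + 24.15 = 118.15→118, 86 + 25.35 = 111.35→111) → #BB766F
30%: (175 + 24 = 199→199, 94 + 48.3 = 142.3→142, 86 + 50.7 = 136.7→137) → #C78E89
45%: (175 + 36 = 211→211, 94 + 72.45 = 166.45→166, 86 + 76.05 = 162.05→162) → #D3A6A2

#BB766F, #C78E89, #D3A6A2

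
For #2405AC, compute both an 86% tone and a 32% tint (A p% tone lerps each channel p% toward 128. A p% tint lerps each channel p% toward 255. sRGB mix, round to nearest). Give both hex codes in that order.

#736F86, #6A55C7

#2405AC is rgb(36, 5, 172).
86% tone:
  R: 36 + 0.86×(128−36) = 36 + 79.12 = 115.12 → 115
  G: 5 + 0.86×(128−5) = 5 + 105.78 = 110.78 → 111
  B: 172 − 37.84 = 134.16 → 134
  → #736F86
32% tint:
  R: 36 + 70.08 = 106.08 → 106
  G: 5 + 80 = 85 → 85
  B: 172 + 0.32×(255−172) = 172 + 26.56 = 198.56 → 199
  → #6A55C7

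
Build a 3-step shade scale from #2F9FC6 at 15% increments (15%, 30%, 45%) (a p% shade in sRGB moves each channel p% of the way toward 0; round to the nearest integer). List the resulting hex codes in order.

#2F9FC6 is rgb(47, 159, 198).
15%: (47 − 7.05 = 39.95→40, 159 − 23.85 = 135.15→135, 198 − 29.7 = 168.3→168) → #2887A8
30%: (47 − 14.1 = 32.9→33, 159 − 47.7 = 111.3→111, 198 − 59.4 = 138.6→139) → #216F8B
45%: (47 − 21.15 = 25.85→26, 159 − 71.55 = 87.45→87, 198 − 89.1 = 108.9→109) → #1A576D

#2887A8, #216F8B, #1A576D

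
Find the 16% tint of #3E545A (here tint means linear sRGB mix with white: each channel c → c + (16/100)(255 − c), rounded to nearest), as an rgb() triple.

#3E545A is rgb(62, 84, 90).
Per channel, c → c + 0.16(255 − c):
  R: 62 + 30.88 = 92.88 → 93
  G: 84 + 0.16×(255−84) = 84 + 27.36 = 111.36 → 111
  B: 90 + 26.4 = 116.4 → 116

rgb(93, 111, 116)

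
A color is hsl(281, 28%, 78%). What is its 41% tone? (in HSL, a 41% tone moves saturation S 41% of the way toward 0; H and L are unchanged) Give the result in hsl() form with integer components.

S moves 41% from 28 toward 0: 28 − 11.48 = 16.52 → 17.
H and L are unchanged.

hsl(281, 17%, 78%)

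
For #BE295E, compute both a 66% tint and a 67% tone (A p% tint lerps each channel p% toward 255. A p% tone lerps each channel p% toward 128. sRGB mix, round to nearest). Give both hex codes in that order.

#BE295E is rgb(190, 41, 94).
66% tint:
  R: 190 + 42.9 = 232.9 → 233
  G: 41 + 141.24 = 182.24 → 182
  B: 94 + 0.66×(255−94) = 94 + 106.26 = 200.26 → 200
  → #E9B6C8
67% tone:
  R: 190 − 41.54 = 148.46 → 148
  G: 41 + 0.67×(128−41) = 41 + 58.29 = 99.29 → 99
  B: 94 + 0.67×(128−94) = 94 + 22.78 = 116.78 → 117
  → #946375

#E9B6C8, #946375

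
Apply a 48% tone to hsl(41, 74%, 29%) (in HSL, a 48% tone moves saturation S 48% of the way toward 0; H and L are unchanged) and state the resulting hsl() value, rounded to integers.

S moves 48% from 74 toward 0: 74 − 35.52 = 38.48 → 38.
H and L are unchanged.

hsl(41, 38%, 29%)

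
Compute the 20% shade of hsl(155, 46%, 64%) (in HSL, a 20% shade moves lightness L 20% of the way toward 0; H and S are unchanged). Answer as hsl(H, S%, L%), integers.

hsl(155, 46%, 51%)

L moves 20% from 64 toward 0: 64 − 12.8 = 51.2 → 51.
H and S are unchanged.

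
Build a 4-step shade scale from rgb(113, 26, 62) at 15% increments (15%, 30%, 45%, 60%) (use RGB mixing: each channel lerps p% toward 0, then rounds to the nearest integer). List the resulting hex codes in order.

#601635, #4F122B, #3E0E22, #2D0A19

15%: (113 − 16.95 = 96.05→96, 26 − 3.9 = 22.1→22, 62 − 9.3 = 52.7→53) → #601635
30%: (113 − 33.9 = 79.1→79, 26 − 7.8 = 18.2→18, 62 − 18.6 = 43.4→43) → #4F122B
45%: (113 − 50.85 = 62.15→62, 26 − 11.7 = 14.3→14, 62 − 27.9 = 34.1→34) → #3E0E22
60%: (113 − 67.8 = 45.2→45, 26 − 15.6 = 10.4→10, 62 − 37.2 = 24.8→25) → #2D0A19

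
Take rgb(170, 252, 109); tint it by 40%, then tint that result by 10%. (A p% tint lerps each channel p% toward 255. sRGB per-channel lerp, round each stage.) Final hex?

Per channel, c → c + 0.4(255 − c):
  R: 170 + 34 = 204 → 204
  G: 252 + 0.4×(255−252) = 252 + 1.2 = 253.2 → 253
  B: 109 + 58.4 = 167.4 → 167
After the tint: rgb(204, 253, 167) = #CCFDA7.
Lerp each channel 10% toward 255:
  R: 204 + 0.1×(255−204) = 204 + 5.1 = 209.1 → 209
  G: 253 + 0.1×(255−253) = 253 + 0.2 = 253.2 → 253
  B: 167 + 8.8 = 175.8 → 176
rgb(209, 253, 176) = #D1FDB0.

#D1FDB0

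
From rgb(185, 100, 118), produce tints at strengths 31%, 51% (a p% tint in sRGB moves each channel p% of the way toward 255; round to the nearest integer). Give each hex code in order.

31%: (185 + 21.7 = 206.7→207, 100 + 48.05 = 148.05→148, 118 + 42.47 = 160.47→160) → #CF94A0
51%: (185 + 35.7 = 220.7→221, 100 + 79.05 = 179.05→179, 118 + 69.87 = 187.87→188) → #DDB3BC

#CF94A0, #DDB3BC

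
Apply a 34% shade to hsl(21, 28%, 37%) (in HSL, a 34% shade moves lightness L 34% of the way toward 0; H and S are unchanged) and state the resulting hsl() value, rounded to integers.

hsl(21, 28%, 24%)

L moves 34% from 37 toward 0: 37 − 12.58 = 24.42 → 24.
H and S are unchanged.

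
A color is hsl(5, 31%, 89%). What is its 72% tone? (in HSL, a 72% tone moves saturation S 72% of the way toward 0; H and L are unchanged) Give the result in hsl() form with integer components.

S moves 72% from 31 toward 0: 31 − 22.32 = 8.68 → 9.
H and L are unchanged.

hsl(5, 9%, 89%)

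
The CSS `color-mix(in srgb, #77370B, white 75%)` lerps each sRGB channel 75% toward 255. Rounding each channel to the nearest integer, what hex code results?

#77370B is rgb(119, 55, 11).
Lerp each channel 75% toward 255:
  R: 119 + 102 = 221 → 221
  G: 55 + 0.75×(255−55) = 55 + 150 = 205 → 205
  B: 11 + 183 = 194 → 194
rgb(221, 205, 194) = #DDCDC2.

#DDCDC2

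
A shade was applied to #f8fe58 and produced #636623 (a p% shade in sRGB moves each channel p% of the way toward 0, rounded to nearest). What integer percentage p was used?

#f8fe58 is rgb(248, 254, 88); #636623 is rgb(99, 102, 35).
On the G channel (widest range): 102 ≈ 254 + (p/100)(0 − 254), so p ≈ 100×(102 − 254)/(0 − 254) = -15200/-254 = 59.84.
p = 60 reproduces all three channels after rounding.

60%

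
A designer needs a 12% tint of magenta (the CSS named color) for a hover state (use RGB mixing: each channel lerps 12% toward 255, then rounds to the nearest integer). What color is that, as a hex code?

CSS magenta is rgb(255, 0, 255).
Per channel, c → c + 0.12(255 − c):
  R: 255 + 0 = 255 → 255
  G: 0 + 30.6 = 30.6 → 31
  B: 255 + 0 = 255 → 255
rgb(255, 31, 255) = #FF1FFF.

#FF1FFF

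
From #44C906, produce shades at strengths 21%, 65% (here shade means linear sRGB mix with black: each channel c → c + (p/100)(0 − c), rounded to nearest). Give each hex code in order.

#44C906 is rgb(68, 201, 6).
21%: (68 − 14.28 = 53.72→54, 201 − 42.21 = 158.79→159, 6 − 1.26 = 4.74→5) → #369F05
65%: (68 − 44.2 = 23.8→24, 201 − 130.65 = 70.35→70, 6 − 3.9 = 2.1→2) → #184602

#369F05, #184602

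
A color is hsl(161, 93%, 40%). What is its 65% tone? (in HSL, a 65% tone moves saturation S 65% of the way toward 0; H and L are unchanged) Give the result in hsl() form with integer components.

S moves 65% from 93 toward 0: 93 − 60.45 = 32.55 → 33.
H and L are unchanged.

hsl(161, 33%, 40%)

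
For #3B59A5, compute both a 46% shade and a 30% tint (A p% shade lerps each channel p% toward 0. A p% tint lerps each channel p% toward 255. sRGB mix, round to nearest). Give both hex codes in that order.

#203059, #768BC0

#3B59A5 is rgb(59, 89, 165).
46% shade:
  R: 59 + 0.46×(0−59) = 59 − 27.14 = 31.86 → 32
  G: 89 − 40.94 = 48.06 → 48
  B: 165 − 75.9 = 89.1 → 89
  → #203059
30% tint:
  R: 59 + 58.8 = 117.8 → 118
  G: 89 + 0.3×(255−89) = 89 + 49.8 = 138.8 → 139
  B: 165 + 0.3×(255−165) = 165 + 27 = 192 → 192
  → #768BC0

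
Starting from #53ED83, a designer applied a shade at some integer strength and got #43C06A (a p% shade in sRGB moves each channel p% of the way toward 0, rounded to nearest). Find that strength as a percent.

#53ED83 is rgb(83, 237, 131); #43C06A is rgb(67, 192, 106).
On the G channel (widest range): 192 ≈ 237 + (p/100)(0 − 237), so p ≈ 100×(192 − 237)/(0 − 237) = -4500/-237 = 18.99.
p = 19 reproduces all three channels after rounding.

19%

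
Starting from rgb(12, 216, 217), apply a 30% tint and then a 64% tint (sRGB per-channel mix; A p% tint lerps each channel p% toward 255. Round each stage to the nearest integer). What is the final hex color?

#C2F5F5

Lerp each channel 30% toward 255:
  R: 12 + 0.3×(255−12) = 12 + 72.9 = 84.9 → 85
  G: 216 + 0.3×(255−216) = 216 + 11.7 = 227.7 → 228
  B: 217 + 11.4 = 228.4 → 228
After the tint: rgb(85, 228, 228) = #55E4E4.
Per channel, c → c + 0.64(255 − c):
  R: 85 + 108.8 = 193.8 → 194
  G: 228 + 0.64×(255−228) = 228 + 17.28 = 245.28 → 245
  B: 228 + 0.64×(255−228) = 228 + 17.28 = 245.28 → 245
rgb(194, 245, 245) = #C2F5F5.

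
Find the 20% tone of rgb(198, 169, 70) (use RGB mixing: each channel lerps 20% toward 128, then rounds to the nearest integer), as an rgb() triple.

A 20% tone moves each channel 20% toward 128:
  R: 198 + 0.2×(128−198) = 198 − 14 = 184 → 184
  G: 169 + 0.2×(128−169) = 169 − 8.2 = 160.8 → 161
  B: 70 + 0.2×(128−70) = 70 + 11.6 = 81.6 → 82

rgb(184, 161, 82)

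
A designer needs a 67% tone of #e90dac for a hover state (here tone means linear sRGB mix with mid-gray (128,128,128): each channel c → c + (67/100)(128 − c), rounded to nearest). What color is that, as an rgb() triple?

#e90dac is rgb(233, 13, 172).
Lerp each channel 67% toward 128:
  R: 233 + 0.67×(128−233) = 233 − 70.35 = 162.65 → 163
  G: 13 + 0.67×(128−13) = 13 + 77.05 = 90.05 → 90
  B: 172 − 29.48 = 142.52 → 143

rgb(163, 90, 143)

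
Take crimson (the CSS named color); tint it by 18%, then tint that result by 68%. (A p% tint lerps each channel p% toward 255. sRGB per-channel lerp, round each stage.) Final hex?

#F6C1CC

CSS crimson is rgb(220, 20, 60).
Per channel, c → c + 0.18(255 − c):
  R: 220 + 0.18×(255−220) = 220 + 6.3 = 226.3 → 226
  G: 20 + 0.18×(255−20) = 20 + 42.3 = 62.3 → 62
  B: 60 + 35.1 = 95.1 → 95
After the tint: rgb(226, 62, 95) = #E23E5F.
A 68% tint moves each channel 68% toward 255:
  R: 226 + 0.68×(255−226) = 226 + 19.72 = 245.72 → 246
  G: 62 + 131.24 = 193.24 → 193
  B: 95 + 0.68×(255−95) = 95 + 108.8 = 203.8 → 204
rgb(246, 193, 204) = #F6C1CC.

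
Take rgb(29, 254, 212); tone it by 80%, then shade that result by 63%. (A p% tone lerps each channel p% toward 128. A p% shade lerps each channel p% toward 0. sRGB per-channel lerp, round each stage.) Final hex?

#283936

Lerp each channel 80% toward 128:
  R: 29 + 0.8×(128−29) = 29 + 79.2 = 108.2 → 108
  G: 254 + 0.8×(128−254) = 254 − 100.8 = 153.2 → 153
  B: 212 − 67.2 = 144.8 → 145
After the tone: rgb(108, 153, 145) = #6c9991.
Per channel, c → c + 0.63(0 − c):
  R: 108 + 0.63×(0−108) = 108 − 68.04 = 39.96 → 40
  G: 153 + 0.63×(0−153) = 153 − 96.39 = 56.61 → 57
  B: 145 − 91.35 = 53.65 → 54
rgb(40, 57, 54) = #283936.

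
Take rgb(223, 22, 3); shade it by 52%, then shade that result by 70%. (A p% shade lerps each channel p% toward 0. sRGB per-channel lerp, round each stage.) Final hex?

Lerp each channel 52% toward 0:
  R: 223 + 0.52×(0−223) = 223 − 115.96 = 107.04 → 107
  G: 22 + 0.52×(0−22) = 22 − 11.44 = 10.56 → 11
  B: 3 + 0.52×(0−3) = 3 − 1.56 = 1.44 → 1
After the shade: rgb(107, 11, 1) = #6B0B01.
Per channel, c → c + 0.7(0 − c):
  R: 107 − 74.9 = 32.1 → 32
  G: 11 + 0.7×(0−11) = 11 − 7.7 = 3.3 → 3
  B: 1 + 0.7×(0−1) = 1 − 0.7 = 0.3 → 0
rgb(32, 3, 0) = #200300.

#200300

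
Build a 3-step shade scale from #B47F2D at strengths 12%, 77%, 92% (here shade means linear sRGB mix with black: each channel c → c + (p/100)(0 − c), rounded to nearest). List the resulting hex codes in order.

#9E7028, #291D0A, #0E0A04

#B47F2D is rgb(180, 127, 45).
12%: (180 − 21.6 = 158.4→158, 127 − 15.24 = 111.76→112, 45 − 5.4 = 39.6→40) → #9E7028
77%: (180 − 138.6 = 41.4→41, 127 − 97.79 = 29.21→29, 45 − 34.65 = 10.35→10) → #291D0A
92%: (180 − 165.6 = 14.4→14, 127 − 116.84 = 10.16→10, 45 − 41.4 = 3.6→4) → #0E0A04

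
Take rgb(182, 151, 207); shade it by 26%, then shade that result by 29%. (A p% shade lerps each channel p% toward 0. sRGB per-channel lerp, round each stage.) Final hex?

#60506D

A 26% shade moves each channel 26% toward 0:
  R: 182 + 0.26×(0−182) = 182 − 47.32 = 134.68 → 135
  G: 151 + 0.26×(0−151) = 151 − 39.26 = 111.74 → 112
  B: 207 − 53.82 = 153.18 → 153
After the shade: rgb(135, 112, 153) = #877099.
Per channel, c → c + 0.29(0 − c):
  R: 135 − 39.15 = 95.85 → 96
  G: 112 + 0.29×(0−112) = 112 − 32.48 = 79.52 → 80
  B: 153 + 0.29×(0−153) = 153 − 44.37 = 108.63 → 109
rgb(96, 80, 109) = #60506D.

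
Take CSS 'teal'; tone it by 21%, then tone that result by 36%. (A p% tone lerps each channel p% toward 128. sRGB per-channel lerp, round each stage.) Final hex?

CSS teal is rgb(0, 128, 128).
Lerp each channel 21% toward 128:
  R: 0 + 26.88 = 26.88 → 27
  G: 128 + 0 = 128 → 128
  B: 128 + 0.21×(128−128) = 128 + 0 = 128 → 128
After the tone: rgb(27, 128, 128) = #1B8080.
A 36% tone moves each channel 36% toward 128:
  R: 27 + 36.36 = 63.36 → 63
  G: 128 + 0.36×(128−128) = 128 + 0 = 128 → 128
  B: 128 + 0 = 128 → 128
rgb(63, 128, 128) = #3F8080.

#3F8080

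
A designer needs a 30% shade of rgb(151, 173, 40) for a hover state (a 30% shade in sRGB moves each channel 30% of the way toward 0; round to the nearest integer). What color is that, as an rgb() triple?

Per channel, c → c + 0.3(0 − c):
  R: 151 + 0.3×(0−151) = 151 − 45.3 = 105.7 → 106
  G: 173 + 0.3×(0−173) = 173 − 51.9 = 121.1 → 121
  B: 40 + 0.3×(0−40) = 40 − 12 = 28 → 28

rgb(106, 121, 28)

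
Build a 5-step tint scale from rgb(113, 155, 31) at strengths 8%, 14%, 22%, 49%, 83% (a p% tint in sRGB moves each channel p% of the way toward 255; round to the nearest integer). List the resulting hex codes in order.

8%: (113 + 11.36 = 124.36→124, 155 + 8 = 163→163, 31 + 17.92 = 48.92→49) → #7ca331
14%: (113 + 19.88 = 132.88→133, 155 + 14 = 169→169, 31 + 31.36 = 62.36→62) → #85a93e
22%: (113 + 31.24 = 144.24→144, 155 + 22 = 177→177, 31 + 49.28 = 80.28→80) → #90b150
49%: (113 + 69.58 = 182.58→183, 155 + 49 = 204→204, 31 + 109.76 = 140.76→141) → #b7cc8d
83%: (113 + 117.86 = 230.86→231, 155 + 83 = 238→238, 31 + 185.92 = 216.92→217) → #e7eed9

#7ca331, #85a93e, #90b150, #b7cc8d, #e7eed9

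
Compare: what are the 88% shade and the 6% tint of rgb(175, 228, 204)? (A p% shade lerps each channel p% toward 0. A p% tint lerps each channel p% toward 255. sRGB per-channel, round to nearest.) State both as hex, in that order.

88% shade:
  R: 175 − 154 = 21 → 21
  G: 228 − 200.64 = 27.36 → 27
  B: 204 + 0.88×(0−204) = 204 − 179.52 = 24.48 → 24
  → #151b18
6% tint:
  R: 175 + 0.06×(255−175) = 175 + 4.8 = 179.8 → 180
  G: 228 + 1.62 = 229.62 → 230
  B: 204 + 3.06 = 207.06 → 207
  → #b4e6cf

#151b18, #b4e6cf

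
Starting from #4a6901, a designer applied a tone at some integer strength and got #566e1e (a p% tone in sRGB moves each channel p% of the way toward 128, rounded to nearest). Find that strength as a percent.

23%

#4a6901 is rgb(74, 105, 1); #566e1e is rgb(86, 110, 30).
On the B channel (widest range): 30 ≈ 1 + (p/100)(128 − 1), so p ≈ 100×(30 − 1)/(128 − 1) = 2900/127 = 22.83.
p = 23 reproduces all three channels after rounding.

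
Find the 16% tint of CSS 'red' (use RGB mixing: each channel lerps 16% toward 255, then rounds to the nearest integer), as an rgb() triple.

CSS red is rgb(255, 0, 0).
Per channel, c → c + 0.16(255 − c):
  R: 255 + 0.16×(255−255) = 255 + 0 = 255 → 255
  G: 0 + 40.8 = 40.8 → 41
  B: 0 + 0.16×(255−0) = 0 + 40.8 = 40.8 → 41

rgb(255, 41, 41)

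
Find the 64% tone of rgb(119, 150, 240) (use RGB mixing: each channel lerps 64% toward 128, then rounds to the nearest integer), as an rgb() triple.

A 64% tone moves each channel 64% toward 128:
  R: 119 + 0.64×(128−119) = 119 + 5.76 = 124.76 → 125
  G: 150 + 0.64×(128−150) = 150 − 14.08 = 135.92 → 136
  B: 240 − 71.68 = 168.32 → 168

rgb(125, 136, 168)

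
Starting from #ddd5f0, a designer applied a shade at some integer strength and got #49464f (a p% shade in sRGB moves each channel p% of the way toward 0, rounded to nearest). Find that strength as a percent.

67%

#ddd5f0 is rgb(221, 213, 240); #49464f is rgb(73, 70, 79).
On the B channel (widest range): 79 ≈ 240 + (p/100)(0 − 240), so p ≈ 100×(79 − 240)/(0 − 240) = -16100/-240 = 67.08.
p = 67 reproduces all three channels after rounding.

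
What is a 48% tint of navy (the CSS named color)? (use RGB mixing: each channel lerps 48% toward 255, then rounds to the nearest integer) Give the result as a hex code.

#7A7ABD

CSS navy is rgb(0, 0, 128).
Lerp each channel 48% toward 255:
  R: 0 + 0.48×(255−0) = 0 + 122.4 = 122.4 → 122
  G: 0 + 122.4 = 122.4 → 122
  B: 128 + 0.48×(255−128) = 128 + 60.96 = 188.96 → 189
rgb(122, 122, 189) = #7A7ABD.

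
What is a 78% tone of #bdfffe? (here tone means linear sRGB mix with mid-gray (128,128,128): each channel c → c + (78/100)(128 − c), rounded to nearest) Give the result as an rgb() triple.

rgb(141, 156, 156)

#bdfffe is rgb(189, 255, 254).
A 78% tone moves each channel 78% toward 128:
  R: 189 + 0.78×(128−189) = 189 − 47.58 = 141.42 → 141
  G: 255 − 99.06 = 155.94 → 156
  B: 254 − 98.28 = 155.72 → 156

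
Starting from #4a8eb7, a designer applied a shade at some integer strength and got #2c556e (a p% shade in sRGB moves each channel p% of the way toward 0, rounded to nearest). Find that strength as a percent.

#4a8eb7 is rgb(74, 142, 183); #2c556e is rgb(44, 85, 110).
On the B channel (widest range): 110 ≈ 183 + (p/100)(0 − 183), so p ≈ 100×(110 − 183)/(0 − 183) = -7300/-183 = 39.89.
p = 40 reproduces all three channels after rounding.

40%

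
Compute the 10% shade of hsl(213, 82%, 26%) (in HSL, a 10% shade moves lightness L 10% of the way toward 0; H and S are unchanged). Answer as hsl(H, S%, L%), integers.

hsl(213, 82%, 23%)

L moves 10% from 26 toward 0: 26 − 2.6 = 23.4 → 23.
H and S are unchanged.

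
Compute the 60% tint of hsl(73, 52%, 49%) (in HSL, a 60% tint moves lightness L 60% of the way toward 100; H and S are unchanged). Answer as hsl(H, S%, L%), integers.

hsl(73, 52%, 80%)

L moves 60% from 49 toward 100: 49 + 30.6 = 79.6 → 80.
H and S are unchanged.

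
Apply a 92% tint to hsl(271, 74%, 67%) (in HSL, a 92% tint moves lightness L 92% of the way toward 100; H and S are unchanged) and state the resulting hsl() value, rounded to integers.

L moves 92% from 67 toward 100: 67 + 30.36 = 97.36 → 97.
H and S are unchanged.

hsl(271, 74%, 97%)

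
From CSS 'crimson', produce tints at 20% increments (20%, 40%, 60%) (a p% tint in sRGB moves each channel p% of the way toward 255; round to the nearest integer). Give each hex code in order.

#E34363, #EA728A, #F1A1B1

CSS crimson is rgb(220, 20, 60).
20%: (220 + 7 = 227→227, 20 + 47 = 67→67, 60 + 39 = 99→99) → #E34363
40%: (220 + 14 = 234→234, 20 + 94 = 114→114, 60 + 78 = 138→138) → #EA728A
60%: (220 + 21 = 241→241, 20 + 141 = 161→161, 60 + 117 = 177→177) → #F1A1B1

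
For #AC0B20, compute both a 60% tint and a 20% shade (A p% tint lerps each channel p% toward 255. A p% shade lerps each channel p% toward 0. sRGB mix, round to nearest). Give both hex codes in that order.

#DE9DA6, #8A091A

#AC0B20 is rgb(172, 11, 32).
60% tint:
  R: 172 + 0.6×(255−172) = 172 + 49.8 = 221.8 → 222
  G: 11 + 146.4 = 157.4 → 157
  B: 32 + 0.6×(255−32) = 32 + 133.8 = 165.8 → 166
  → #DE9DA6
20% shade:
  R: 172 − 34.4 = 137.6 → 138
  G: 11 + 0.2×(0−11) = 11 − 2.2 = 8.8 → 9
  B: 32 + 0.2×(0−32) = 32 − 6.4 = 25.6 → 26
  → #8A091A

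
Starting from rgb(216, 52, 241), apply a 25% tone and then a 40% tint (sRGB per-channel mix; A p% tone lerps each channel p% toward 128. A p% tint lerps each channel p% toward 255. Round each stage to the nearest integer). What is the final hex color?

A 25% tone moves each channel 25% toward 128:
  R: 216 + 0.25×(128−216) = 216 − 22 = 194 → 194
  G: 52 + 19 = 71 → 71
  B: 241 − 28.25 = 212.75 → 213
After the tone: rgb(194, 71, 213) = #c247d5.
A 40% tint moves each channel 40% toward 255:
  R: 194 + 24.4 = 218.4 → 218
  G: 71 + 0.4×(255−71) = 71 + 73.6 = 144.6 → 145
  B: 213 + 16.8 = 229.8 → 230
rgb(218, 145, 230) = #da91e6.

#da91e6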